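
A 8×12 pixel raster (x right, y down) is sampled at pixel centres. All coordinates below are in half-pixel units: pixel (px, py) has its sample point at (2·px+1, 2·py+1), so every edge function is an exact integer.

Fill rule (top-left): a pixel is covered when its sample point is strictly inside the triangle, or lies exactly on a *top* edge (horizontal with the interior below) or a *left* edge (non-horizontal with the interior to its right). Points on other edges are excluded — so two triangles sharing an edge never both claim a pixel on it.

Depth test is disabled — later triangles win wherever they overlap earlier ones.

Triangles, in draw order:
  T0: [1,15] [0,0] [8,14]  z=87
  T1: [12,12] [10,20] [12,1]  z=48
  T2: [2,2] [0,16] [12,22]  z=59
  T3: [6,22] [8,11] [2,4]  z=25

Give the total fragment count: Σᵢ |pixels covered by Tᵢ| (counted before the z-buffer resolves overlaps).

T0:
  2·area = 106
  edge (1, 15)→(0, 0): d=(-1,-15) top-left  bias=+0
  edge (0, 0)→(8, 14): d=(8,14) right/bottom  bias=-1
  edge (8, 14)→(1, 15): d=(-7,1) right/bottom  bias=-1
    (0,1)@(1, 3): e=[12,10,84] → █
    (1,1)@(3, 3): e=[42,-18,82] → ·
    (0,2)@(1, 5): e=[10,26,70] → █
    (1,2)@(3, 5): e=[40,-2,68] → ·
    (0,3)@(1, 7): e=[8,42,56] → █
    (1,3)@(3, 7): e=[38,14,54] → █
    (2,3)@(5, 7): e=[68,-14,52] → ·
    (0,4)@(1, 9): e=[6,58,42] → █
    (2,4)@(5, 9): e=[66,2,38] → █
    (3,4)@(7, 9): e=[96,-26,36] → ·
    (0,5)@(1, 11): e=[4,74,28] → █
    (3,5)@(7, 11): e=[94,-10,22] → ·
    (7,6)@(15, 13): e=[212,-106,0] → ·  [on edge]
    (0,7)@(1, 15): e=[0,106,0] → ·  [on edge]
  covered (14 px):
    · · · · · · · ·
    █ · · · · · · ·
    █ · · · · · · ·
    █ █ · · · · · ·
    █ █ █ · · · · ·
    █ █ █ · · · · ·
    █ █ █ █ · · · ·
    · · · · · · · ·
    · · · · · · · ·
    · · · · · · · ·
    · · · · · · · ·
    · · · · · · · ·
T1:
  2·area = 22
  edge (12, 12)→(10, 20): d=(-2,8) right/bottom  bias=-1
  edge (10, 20)→(12, 1): d=(2,-19) top-left  bias=+0
  edge (12, 1)→(12, 12): d=(0,11) right/bottom  bias=-1
    (5,5)@(11, 11): e=[10,1,11] → █
    (6,5)@(13, 11): e=[-6,39,-11] → ·
    (5,6)@(11, 13): e=[6,5,11] → █
    (6,6)@(13, 13): e=[-10,43,-11] → ·
    (5,7)@(11, 15): e=[2,9,11] → █
    (6,7)@(13, 15): e=[-14,47,-11] → ·
    (5,8)@(11, 17): e=[-2,13,11] → ·
  covered (3 px):
    · · · · · · · ·
    · · · · · · · ·
    · · · · · · · ·
    · · · · · · · ·
    · · · · · · · ·
    · · · · · █ · ·
    · · · · · █ · ·
    · · · · · █ · ·
    · · · · · · · ·
    · · · · · · · ·
    · · · · · · · ·
    · · · · · · · ·
T2:
  2·area = 180  (B↔C swapped to make it positive)
  edge (2, 2)→(12, 22): d=(10,20) right/bottom  bias=-1
  edge (12, 22)→(0, 16): d=(-12,-6) top-left  bias=+0
  edge (0, 16)→(2, 2): d=(2,-14) top-left  bias=+0
    (1,2)@(3, 5): e=[10,150,20] → █
    (2,2)@(5, 5): e=[-30,162,48] → ·
    (1,3)@(3, 7): e=[30,126,24] → █
    (2,3)@(5, 7): e=[-10,138,52] → ·
    (0,4)@(1, 9): e=[90,90,0] → █  [on edge]
    (2,4)@(5, 9): e=[10,114,56] → █
    (3,4)@(7, 9): e=[-30,126,84] → ·
    (0,5)@(1, 11): e=[110,66,4] → █
    (3,5)@(7, 11): e=[-10,102,88] → ·
    (0,6)@(1, 13): e=[130,42,8] → █
    (3,6)@(7, 13): e=[10,78,92] → █
    (4,6)@(9, 13): e=[-30,90,120] → ·
  covered (23 px):
    · · · · · · · ·
    · · · · · · · ·
    · █ · · · · · ·
    · █ · · · · · ·
    █ █ █ · · · · ·
    █ █ █ · · · · ·
    █ █ █ █ · · · ·
    █ █ █ █ · · · ·
    · █ █ █ █ · · ·
    · · · █ █ · · ·
    · · · · · █ · ·
    · · · · · · · ·
T3:
  2·area = 80  (B↔C swapped to make it positive)
  edge (6, 22)→(2, 4): d=(-4,-18) top-left  bias=+0
  edge (2, 4)→(8, 11): d=(6,7) right/bottom  bias=-1
  edge (8, 11)→(6, 22): d=(-2,11) right/bottom  bias=-1
    (1,3)@(3, 7): e=[6,11,63] → █
    (2,3)@(5, 7): e=[42,-3,41] → ·
    (1,4)@(3, 9): e=[-2,23,59] → ·
    (2,4)@(5, 9): e=[34,9,37] → █
    (3,4)@(7, 9): e=[70,-5,15] → ·
    (2,5)@(5, 11): e=[26,21,33] → █
    (3,5)@(7, 11): e=[62,7,11] → █
    (4,5)@(9, 11): e=[98,-7,-11] → ·
    (2,6)@(5, 13): e=[18,33,29] → █
    (4,6)@(9, 13): e=[90,5,-15] → ·
    (2,7)@(5, 15): e=[10,45,25] → █
    (4,7)@(9, 15): e=[82,17,-19] → ·
  covered (9 px):
    · · · · · · · ·
    · · · · · · · ·
    · · · · · · · ·
    · █ · · · · · ·
    · · █ · · · · ·
    · · █ █ · · · ·
    · · █ █ · · · ·
    · · █ █ · · · ·
    · · █ · · · · ·
    · · · · · · · ·
    · · · · · · · ·
    · · · · · · · ·

Final: 49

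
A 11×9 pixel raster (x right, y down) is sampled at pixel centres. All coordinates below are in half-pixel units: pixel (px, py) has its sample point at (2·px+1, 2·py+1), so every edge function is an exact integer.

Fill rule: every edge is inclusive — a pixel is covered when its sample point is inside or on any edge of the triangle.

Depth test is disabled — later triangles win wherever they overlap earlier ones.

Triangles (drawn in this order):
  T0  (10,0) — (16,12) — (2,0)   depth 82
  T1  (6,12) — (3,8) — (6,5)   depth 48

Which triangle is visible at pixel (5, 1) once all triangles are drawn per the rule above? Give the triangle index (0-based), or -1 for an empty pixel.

T0:
  2·area = 96
  edge (10, 0)→(16, 12): d=(6,12) inclusive
  edge (16, 12)→(2, 0): d=(-14,-12) inclusive
  edge (2, 0)→(10, 0): d=(8,0) inclusive
    (2,0)@(5, 1): e=[66,22,8] → #
    (3,0)@(7, 1): e=[42,46,8] → #
    (4,0)@(9, 1): e=[18,70,8] → #
    (5,0)@(11, 1): e=[-6,94,8] → ·
    (2,1)@(5, 3): e=[78,-6,24] → ·
    (3,1)@(7, 3): e=[54,18,24] → #
    (5,1)@(11, 3): e=[6,66,24] → #
    (6,1)@(13, 3): e=[-18,90,24] → ·
    (3,2)@(7, 5): e=[66,-10,40] → ·
    (4,2)@(9, 5): e=[42,14,40] → #
    (6,2)@(13, 5): e=[-6,62,40] → ·
    (4,3)@(9, 7): e=[54,-14,56] → ·
  covered (12 px):
    · · # # # · · · · · ·
    · · · # # # · · · · ·
    · · · · # # · · · · ·
    · · · · · # # · · · ·
    · · · · · · # · · · ·
    · · · · · · · # · · ·
    · · · · · · · · · · ·
    · · · · · · · · · · ·
    · · · · · · · · · · ·
T1:
  2·area = 21
  edge (6, 12)→(3, 8): d=(-3,-4) inclusive
  edge (3, 8)→(6, 5): d=(3,-3) inclusive
  edge (6, 5)→(6, 12): d=(0,7) inclusive
    (2,3)@(5, 7): e=[11,3,7] → #
    (3,3)@(7, 7): e=[19,9,-7] → ·
    (2,4)@(5, 9): e=[5,9,7] → #
    (3,4)@(7, 9): e=[13,15,-7] → ·
    (2,5)@(5, 11): e=[-1,15,7] → ·
  covered (2 px):
    · · · · · · · · · · ·
    · · · · · · · · · · ·
    · · · · · · · · · · ·
    · · # · · · · · · · ·
    · · # · · · · · · · ·
    · · · · · · · · · · ·
    · · · · · · · · · · ·
    · · · · · · · · · · ·
    · · · · · · · · · · ·

Z-buffer (winner per pixel, '.' = empty):
  . . 0 0 0 . . . . . .
  . . . 0 0 0 . . . . .
  . . . . 0 0 . . . . .
  . . 1 . . 0 0 . . . .
  . . 1 . . . 0 . . . .
  . . . . . . . 0 . . .
  . . . . . . . . . . .
  . . . . . . . . . . .
  . . . . . . . . . . .

Result: 0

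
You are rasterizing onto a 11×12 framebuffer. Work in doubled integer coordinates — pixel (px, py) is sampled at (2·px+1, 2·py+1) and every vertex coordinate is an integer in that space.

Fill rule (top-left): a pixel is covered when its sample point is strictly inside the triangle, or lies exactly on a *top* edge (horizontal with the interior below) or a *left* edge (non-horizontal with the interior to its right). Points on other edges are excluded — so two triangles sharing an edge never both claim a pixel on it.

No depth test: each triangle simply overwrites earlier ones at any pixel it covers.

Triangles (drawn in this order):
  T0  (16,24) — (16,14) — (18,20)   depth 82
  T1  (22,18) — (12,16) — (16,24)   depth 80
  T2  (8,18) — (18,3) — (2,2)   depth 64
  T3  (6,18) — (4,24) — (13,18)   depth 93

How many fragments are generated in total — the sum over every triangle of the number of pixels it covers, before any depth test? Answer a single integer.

T0:
  2·area = 20
  edge (16, 24)→(16, 14): d=(0,-10) top-left  bias=+0
  edge (16, 14)→(18, 20): d=(2,6) right/bottom  bias=-1
  edge (18, 20)→(16, 24): d=(-2,4) right/bottom  bias=-1
    (6,2)@(13, 5): e=[-30,0,50] → ·  [on edge]
    (7,5)@(15, 11): e=[-10,0,30] → ·  [on edge]
    (8,8)@(17, 17): e=[10,0,10] → ·  [on edge]
    (8,9)@(17, 19): e=[10,4,6] → █
    (9,9)@(19, 19): e=[30,-8,-2] → ·
    (8,10)@(17, 21): e=[10,8,2] → █
    (9,10)@(19, 21): e=[30,-4,-6] → ·
    (8,11)@(17, 23): e=[10,12,-2] → ·
    (9,11)@(19, 23): e=[30,0,-10] → ·  [on edge]
  covered (2 px):
    · · · · · · · · · · ·
    · · · · · · · · · · ·
    · · · · · · · · · · ·
    · · · · · · · · · · ·
    · · · · · · · · · · ·
    · · · · · · · · · · ·
    · · · · · · · · · · ·
    · · · · · · · · · · ·
    · · · · · · · · · · ·
    · · · · · · · · █ · ·
    · · · · · · · · █ · ·
    · · · · · · · · · · ·
T1:
  2·area = 72  (B↔C swapped to make it positive)
  edge (22, 18)→(16, 24): d=(-6,6) right/bottom  bias=-1
  edge (16, 24)→(12, 16): d=(-4,-8) top-left  bias=+0
  edge (12, 16)→(22, 18): d=(10,2) right/bottom  bias=-1
    (3,7)@(7, 15): e=[108,-36,0] → ·  [on edge]
    (6,8)@(13, 17): e=[60,4,8] → █
    (7,8)@(15, 17): e=[48,20,4] → █
    (8,8)@(17, 17): e=[36,36,0] → ·  [on edge]
    (6,9)@(13, 19): e=[48,-4,28] → ·
    (7,9)@(15, 19): e=[36,12,24] → █
    (8,9)@(17, 19): e=[24,28,20] → █
    (9,9)@(19, 19): e=[12,44,16] → █
    (10,9)@(21, 19): e=[0,60,12] → ·  [on edge]
    (7,10)@(15, 21): e=[24,4,44] → █
    (9,10)@(19, 21): e=[0,36,36] → ·  [on edge]
    (7,11)@(15, 23): e=[12,-4,64] → ·
    (8,11)@(17, 23): e=[0,12,60] → ·  [on edge]
  covered (7 px):
    · · · · · · · · · · ·
    · · · · · · · · · · ·
    · · · · · · · · · · ·
    · · · · · · · · · · ·
    · · · · · · · · · · ·
    · · · · · · · · · · ·
    · · · · · · · · · · ·
    · · · · · · · · · · ·
    · · · · · · █ █ · · ·
    · · · · · · · █ █ █ ·
    · · · · · · · █ █ · ·
    · · · · · · · · · · ·
T2:
  2·area = 250  (B↔C swapped to make it positive)
  edge (8, 18)→(2, 2): d=(-6,-16) top-left  bias=+0
  edge (2, 2)→(18, 3): d=(16,1) right/bottom  bias=-1
  edge (18, 3)→(8, 18): d=(-10,15) right/bottom  bias=-1
    (1,1)@(3, 3): e=[10,15,225] → █
    (2,1)@(5, 3): e=[42,13,195] → █
    (3,1)@(7, 3): e=[74,11,165] → █
    (4,1)@(9, 3): e=[106,9,135] → █
    (5,1)@(11, 3): e=[138,7,105] → █
    (6,1)@(13, 3): e=[170,5,75] → █
    (7,1)@(15, 3): e=[202,3,45] → █
    (8,1)@(17, 3): e=[234,1,15] → █
    (9,1)@(19, 3): e=[266,-1,-15] → ·
    (1,2)@(3, 5): e=[-2,47,205] → ·
    (2,2)@(5, 5): e=[30,45,175] → █
    (8,2)@(17, 5): e=[222,33,-5] → ·
  covered (33 px):
    · · · · · · · · · · ·
    · █ █ █ █ █ █ █ █ · ·
    · · █ █ █ █ █ █ · · ·
    · · █ █ █ █ █ █ · · ·
    · · █ █ █ █ █ · · · ·
    · · · █ █ █ · · · · ·
    · · · █ █ █ · · · · ·
    · · · █ █ · · · · · ·
    · · · · · · · · · · ·
    · · · · · · · · · · ·
    · · · · · · · · · · ·
    · · · · · · · · · · ·
T3:
  2·area = 42  (B↔C swapped to make it positive)
  edge (6, 18)→(13, 18): d=(7,0) top-left  bias=+0
  edge (13, 18)→(4, 24): d=(-9,6) right/bottom  bias=-1
  edge (4, 24)→(6, 18): d=(2,-6) top-left  bias=+0
    (5,1)@(11, 3): e=[-105,147,0] → ·  [on edge]
    (4,4)@(9, 9): e=[-63,105,0] → ·  [on edge]
    (3,7)@(7, 15): e=[-21,63,0] → ·  [on edge]
    (3,9)@(7, 19): e=[7,27,8] → █
    (4,9)@(9, 19): e=[7,15,20] → █
    (5,9)@(11, 19): e=[7,3,32] → █
    (6,9)@(13, 19): e=[7,-9,44] → ·
    (2,10)@(5, 21): e=[21,21,0] → █  [on edge]
    (4,10)@(9, 21): e=[21,-3,24] → ·
    (5,10)@(11, 21): e=[21,-15,36] → ·
    (2,11)@(5, 23): e=[35,3,4] → █
    (3,11)@(7, 23): e=[35,-9,16] → ·
  covered (6 px):
    · · · · · · · · · · ·
    · · · · · · · · · · ·
    · · · · · · · · · · ·
    · · · · · · · · · · ·
    · · · · · · · · · · ·
    · · · · · · · · · · ·
    · · · · · · · · · · ·
    · · · · · · · · · · ·
    · · · · · · · · · · ·
    · · · █ █ █ · · · · ·
    · · █ █ · · · · · · ·
    · · █ · · · · · · · ·

Result: 48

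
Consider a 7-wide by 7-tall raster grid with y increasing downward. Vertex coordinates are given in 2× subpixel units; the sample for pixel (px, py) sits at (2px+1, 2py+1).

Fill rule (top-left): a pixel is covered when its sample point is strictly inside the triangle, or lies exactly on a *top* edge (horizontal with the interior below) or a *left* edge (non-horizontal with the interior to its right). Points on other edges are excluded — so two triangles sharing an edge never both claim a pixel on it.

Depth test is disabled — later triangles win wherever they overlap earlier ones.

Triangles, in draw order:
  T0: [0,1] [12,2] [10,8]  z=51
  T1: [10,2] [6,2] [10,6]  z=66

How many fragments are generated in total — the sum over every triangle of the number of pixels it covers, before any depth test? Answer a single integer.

T0:
  2·area = 74
  edge (0, 1)→(12, 2): d=(12,1) right/bottom  bias=-1
  edge (12, 2)→(10, 8): d=(-2,6) right/bottom  bias=-1
  edge (10, 8)→(0, 1): d=(-10,-7) top-left  bias=+0
    (1,1)@(3, 3): e=[21,52,1] → █
    (2,1)@(5, 3): e=[19,40,15] → █
    (3,1)@(7, 3): e=[17,28,29] → █
    (4,1)@(9, 3): e=[15,16,43] → █
    (5,1)@(11, 3): e=[13,4,57] → █
    (6,1)@(13, 3): e=[11,-8,71] → ·
    (1,2)@(3, 5): e=[45,48,-19] → ·
    (2,2)@(5, 5): e=[43,36,-5] → ·
    (3,2)@(7, 5): e=[41,24,9] → █
    (5,2)@(11, 5): e=[37,0,37] → ·  [on edge]
    (3,3)@(7, 7): e=[65,20,-11] → ·
    (4,3)@(9, 7): e=[63,8,3] → █
    (4,5)@(9, 11): e=[111,0,-37] → ·  [on edge]
  covered (8 px):
    · · · · · · ·
    · █ █ █ █ █ ·
    · · · █ █ · ·
    · · · · █ · ·
    · · · · · · ·
    · · · · · · ·
    · · · · · · ·
T1:
  2·area = 16  (B↔C swapped to make it positive)
  edge (10, 2)→(10, 6): d=(0,4) right/bottom  bias=-1
  edge (10, 6)→(6, 2): d=(-4,-4) top-left  bias=+0
  edge (6, 2)→(10, 2): d=(4,0) top-left  bias=+0
    (2,0)@(5, 1): e=[20,0,-4] → ·  [on edge]
    (3,1)@(7, 3): e=[12,0,4] → █  [on edge]
    (4,1)@(9, 3): e=[4,8,4] → █
    (5,1)@(11, 3): e=[-4,16,4] → ·
    (3,2)@(7, 5): e=[12,-8,12] → ·
    (4,2)@(9, 5): e=[4,0,12] → █  [on edge]
    (5,2)@(11, 5): e=[-4,8,12] → ·
    (4,3)@(9, 7): e=[4,-8,20] → ·
    (5,3)@(11, 7): e=[-4,0,20] → ·  [on edge]
    (6,4)@(13, 9): e=[-12,0,28] → ·  [on edge]
  covered (3 px):
    · · · · · · ·
    · · · █ █ · ·
    · · · · █ · ·
    · · · · · · ·
    · · · · · · ·
    · · · · · · ·
    · · · · · · ·

Final: 11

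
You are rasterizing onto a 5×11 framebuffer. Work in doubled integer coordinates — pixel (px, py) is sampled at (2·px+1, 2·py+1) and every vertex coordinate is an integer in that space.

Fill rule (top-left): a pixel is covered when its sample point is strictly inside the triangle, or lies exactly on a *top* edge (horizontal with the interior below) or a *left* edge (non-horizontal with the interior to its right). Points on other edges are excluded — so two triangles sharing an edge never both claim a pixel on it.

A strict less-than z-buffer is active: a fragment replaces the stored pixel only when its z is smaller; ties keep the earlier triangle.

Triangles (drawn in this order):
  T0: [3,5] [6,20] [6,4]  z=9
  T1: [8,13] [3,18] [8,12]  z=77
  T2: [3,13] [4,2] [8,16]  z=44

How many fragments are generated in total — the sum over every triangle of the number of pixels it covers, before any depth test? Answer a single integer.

T0:
  2·area = 48  (B↔C swapped to make it positive)
  edge (3, 5)→(6, 4): d=(3,-1) top-left  bias=+0
  edge (6, 4)→(6, 20): d=(0,16) right/bottom  bias=-1
  edge (6, 20)→(3, 5): d=(-3,-15) top-left  bias=+0
    (4,1)@(9, 3): e=[0,-48,96] → .  [on edge]
    (1,2)@(3, 5): e=[0,48,0] → X  [on edge]
    (2,2)@(5, 5): e=[2,16,30] → X
    (3,2)@(7, 5): e=[4,-16,60] → .
    (1,3)@(3, 7): e=[6,48,-6] → .
    (2,3)@(5, 7): e=[8,16,24] → X
    (3,3)@(7, 7): e=[10,-16,54] → .
    (2,4)@(5, 9): e=[14,16,18] → X
    (3,4)@(7, 9): e=[16,-16,48] → .
    (2,5)@(5, 11): e=[20,16,12] → X
    (3,5)@(7, 11): e=[22,-16,42] → .
    (2,6)@(5, 13): e=[26,16,6] → X
    (2,7)@(5, 15): e=[32,16,0] → X  [on edge]
  covered (7 px):
    . . . . .
    . . . . .
    . X X . .
    . . X . .
    . . X . .
    . . X . .
    . . X . .
    . . X . .
    . . . . .
    . . . . .
    . . . . .
T1:
  2·area = 5
  edge (8, 13)→(3, 18): d=(-5,5) right/bottom  bias=-1
  edge (3, 18)→(8, 12): d=(5,-6) top-left  bias=+0
  edge (8, 12)→(8, 13): d=(0,1) right/bottom  bias=-1
  covered (0 px):
    . . . . .
    . . . . .
    . . . . .
    . . . . .
    . . . . .
    . . . . .
    . . . . .
    . . . . .
    . . . . .
    . . . . .
    . . . . .
T2:
  2·area = 58
  edge (3, 13)→(4, 2): d=(1,-11) top-left  bias=+0
  edge (4, 2)→(8, 16): d=(4,14) right/bottom  bias=-1
  edge (8, 16)→(3, 13): d=(-5,-3) top-left  bias=+0
    (2,3)@(5, 7): e=[16,6,36] → X
    (3,3)@(7, 7): e=[38,-22,42] → .
    (2,4)@(5, 9): e=[18,14,26] → X
    (3,4)@(7, 9): e=[40,-14,32] → .
    (2,5)@(5, 11): e=[20,22,16] → X
    (3,5)@(7, 11): e=[42,-6,22] → .
    (1,6)@(3, 13): e=[0,58,0] → X  [on edge]
    (3,6)@(7, 13): e=[44,2,12] → X
    (4,6)@(9, 13): e=[66,-26,18] → .
    (1,7)@(3, 15): e=[2,66,-10] → .
    (2,7)@(5, 15): e=[24,38,-4] → .
    (3,7)@(7, 15): e=[46,10,2] → X
  covered (7 px):
    . . . . .
    . . . . .
    . . . . .
    . . X . .
    . . X . .
    . . X . .
    . X X X .
    . . . X .
    . . . . .
    . . . . .
    . . . . .

Final: 14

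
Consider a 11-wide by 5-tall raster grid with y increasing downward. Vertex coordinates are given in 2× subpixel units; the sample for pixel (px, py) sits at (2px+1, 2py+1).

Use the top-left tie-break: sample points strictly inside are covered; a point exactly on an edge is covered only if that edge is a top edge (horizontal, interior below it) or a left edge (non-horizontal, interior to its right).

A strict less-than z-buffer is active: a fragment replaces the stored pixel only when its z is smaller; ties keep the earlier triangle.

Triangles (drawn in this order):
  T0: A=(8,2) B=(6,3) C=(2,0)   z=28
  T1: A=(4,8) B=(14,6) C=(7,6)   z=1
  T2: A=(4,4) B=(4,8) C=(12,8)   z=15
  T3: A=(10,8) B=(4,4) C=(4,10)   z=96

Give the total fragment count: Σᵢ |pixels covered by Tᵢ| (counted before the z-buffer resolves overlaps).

T0:
  2·area = 10
  edge (8, 2)→(6, 3): d=(-2,1) right/bottom  bias=-1
  edge (6, 3)→(2, 0): d=(-4,-3) top-left  bias=+0
  edge (2, 0)→(8, 2): d=(6,2) right/bottom  bias=-1
    (2,0)@(5, 1): e=[5,5,0] → ·  [on edge]
    (5,1)@(11, 3): e=[-5,15,0] → ·  [on edge]
    (8,2)@(17, 5): e=[-15,25,0] → ·  [on edge]
  covered (0 px):
    · · · · · · · · · · ·
    · · · · · · · · · · ·
    · · · · · · · · · · ·
    · · · · · · · · · · ·
    · · · · · · · · · · ·
T1:
  2·area = 14  (B↔C swapped to make it positive)
  edge (4, 8)→(7, 6): d=(3,-2) top-left  bias=+0
  edge (7, 6)→(14, 6): d=(7,0) top-left  bias=+0
  edge (14, 6)→(4, 8): d=(-10,2) right/bottom  bias=-1
    (9,2)@(19, 5): e=[21,-7,0] → ·  [on edge]
    (3,3)@(7, 7): e=[3,7,4] → █
    (4,3)@(9, 7): e=[7,7,0] → ·  [on edge]
    (3,4)@(7, 9): e=[9,21,-16] → ·
  covered (1 px):
    · · · · · · · · · · ·
    · · · · · · · · · · ·
    · · · · · · · · · · ·
    · · · █ · · · · · · ·
    · · · · · · · · · · ·
T2:
  2·area = 32  (B↔C swapped to make it positive)
  edge (4, 4)→(12, 8): d=(8,4) right/bottom  bias=-1
  edge (12, 8)→(4, 8): d=(-8,0) right/bottom  bias=-1
  edge (4, 8)→(4, 4): d=(0,-4) top-left  bias=+0
    (2,2)@(5, 5): e=[4,24,4] → █
    (3,2)@(7, 5): e=[-4,24,12] → ·
    (2,3)@(5, 7): e=[20,8,4] → █
    (3,3)@(7, 7): e=[12,8,12] → █
    (4,3)@(9, 7): e=[4,8,20] → █
    (5,3)@(11, 7): e=[-4,8,28] → ·
    (2,4)@(5, 9): e=[36,-8,4] → ·
    (3,4)@(7, 9): e=[28,-8,12] → ·
    (4,4)@(9, 9): e=[20,-8,20] → ·
  covered (4 px):
    · · · · · · · · · · ·
    · · · · · · · · · · ·
    · · █ · · · · · · · ·
    · · █ █ █ · · · · · ·
    · · · · · · · · · · ·
T3:
  2·area = 36  (B↔C swapped to make it positive)
  edge (10, 8)→(4, 10): d=(-6,2) right/bottom  bias=-1
  edge (4, 10)→(4, 4): d=(0,-6) top-left  bias=+0
  edge (4, 4)→(10, 8): d=(6,4) right/bottom  bias=-1
    (2,2)@(5, 5): e=[28,6,2] → █
    (3,2)@(7, 5): e=[24,18,-6] → ·
    (9,2)@(19, 5): e=[0,90,-54] → ·  [on edge]
    (2,3)@(5, 7): e=[16,6,14] → █
    (3,3)@(7, 7): e=[12,18,6] → █
    (4,3)@(9, 7): e=[8,30,-2] → ·
    (6,3)@(13, 7): e=[0,54,-18] → ·  [on edge]
    (2,4)@(5, 9): e=[4,6,26] → █
    (3,4)@(7, 9): e=[0,18,18] → ·  [on edge]
  covered (4 px):
    · · · · · · · · · · ·
    · · · · · · · · · · ·
    · · █ · · · · · · · ·
    · · █ █ · · · · · · ·
    · · █ · · · · · · · ·

Final: 9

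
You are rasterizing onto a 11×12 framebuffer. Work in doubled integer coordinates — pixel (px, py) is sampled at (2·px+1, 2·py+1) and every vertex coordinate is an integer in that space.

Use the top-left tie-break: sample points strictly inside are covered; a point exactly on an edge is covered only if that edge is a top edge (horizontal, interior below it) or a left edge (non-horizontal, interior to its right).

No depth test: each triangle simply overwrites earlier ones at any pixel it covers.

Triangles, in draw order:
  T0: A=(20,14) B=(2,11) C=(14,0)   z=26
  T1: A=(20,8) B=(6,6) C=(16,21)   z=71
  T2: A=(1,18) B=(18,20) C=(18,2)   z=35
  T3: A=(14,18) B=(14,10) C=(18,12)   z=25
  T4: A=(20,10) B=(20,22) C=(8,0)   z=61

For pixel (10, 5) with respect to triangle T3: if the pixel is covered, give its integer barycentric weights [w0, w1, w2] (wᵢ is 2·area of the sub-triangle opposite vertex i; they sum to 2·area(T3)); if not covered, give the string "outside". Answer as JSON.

T0:
  2·area = 234
  edge (20, 14)→(2, 11): d=(-18,-3) top-left  bias=+0
  edge (2, 11)→(14, 0): d=(12,-11) top-left  bias=+0
  edge (14, 0)→(20, 14): d=(6,14) right/bottom  bias=-1
    (6,0)@(13, 1): e=[213,1,20] → X
    (7,0)@(15, 1): e=[219,23,-8] → .
    (5,1)@(11, 3): e=[171,3,60] → X
    (7,1)@(15, 3): e=[183,47,4] → X
    (8,1)@(17, 3): e=[189,69,-24] → .
    (4,2)@(9, 5): e=[129,5,100] → X
    (8,2)@(17, 5): e=[153,93,-12] → .
    (3,3)@(7, 7): e=[87,7,140] → X
    (8,3)@(17, 7): e=[117,117,0] → .  [on edge]
    (2,4)@(5, 9): e=[45,9,180] → X
    (8,4)@(17, 9): e=[81,141,12] → X
    (9,4)@(19, 9): e=[87,163,-16] → .
  covered (31 px):
    . . . . . . X . . . .
    . . . . . X X X . . .
    . . . . X X X X . . .
    . . . X X X X X . . .
    . . X X X X X X X . .
    . X X X X X X X X . .
    . . . . . . . X X X .
    . . . . . . . . . . .
    . . . . . . . . . . .
    . . . . . . . . . . .
    . . . . . . . . . . .
    . . . . . . . . . . .
T1:
  2·area = 190  (B↔C swapped to make it positive)
  edge (20, 8)→(16, 21): d=(-4,13) right/bottom  bias=-1
  edge (16, 21)→(6, 6): d=(-10,-15) top-left  bias=+0
  edge (6, 6)→(20, 8): d=(14,2) right/bottom  bias=-1
    (3,3)@(7, 7): e=[173,5,12] → X
    (4,3)@(9, 7): e=[147,35,8] → X
    (5,3)@(11, 7): e=[121,65,4] → X
    (6,3)@(13, 7): e=[95,95,0] → .  [on edge]
    (3,4)@(7, 9): e=[165,-15,40] → .
    (4,4)@(9, 9): e=[139,15,36] → X
    (6,4)@(13, 9): e=[87,75,28] → X
    (7,4)@(15, 9): e=[61,105,24] → X
    (8,4)@(17, 9): e=[35,135,20] → X
    (9,4)@(19, 9): e=[9,165,16] → X
    (10,4)@(21, 9): e=[-17,195,12] → .
    (4,5)@(9, 11): e=[131,-5,64] → .
  covered (24 px):
    . . . . . . . . . . .
    . . . . . . . . . . .
    . . . . . . . . . . .
    . . . X X X . . . . .
    . . . . X X X X X X .
    . . . . . X X X X X .
    . . . . . X X X X . .
    . . . . . . X X X . .
    . . . . . . . X X . .
    . . . . . . . X . . .
    . . . . . . . . . . .
    . . . . . . . . . . .
T2:
  2·area = 306  (B↔C swapped to make it positive)
  edge (1, 18)→(18, 2): d=(17,-16) top-left  bias=+0
  edge (18, 2)→(18, 20): d=(0,18) right/bottom  bias=-1
  edge (18, 20)→(1, 18): d=(-17,-2) top-left  bias=+0
    (8,1)@(17, 3): e=[1,18,287] → X
    (9,1)@(19, 3): e=[33,-18,291] → .
    (7,2)@(15, 5): e=[3,54,249] → X
    (9,2)@(19, 5): e=[67,-18,257] → .
    (6,3)@(13, 7): e=[5,90,211] → X
    (9,3)@(19, 7): e=[101,-18,223] → .
    (5,4)@(11, 9): e=[7,126,173] → X
    (9,4)@(19, 9): e=[135,-18,189] → .
    (4,5)@(9, 11): e=[9,162,135] → X
    (9,5)@(19, 11): e=[169,-18,155] → .
    (3,6)@(7, 13): e=[11,198,97] → X
    (9,6)@(19, 13): e=[203,-18,121] → .
  covered (40 px):
    . . . . . . . . . . .
    . . . . . . . . X . .
    . . . . . . . X X . .
    . . . . . . X X X . .
    . . . . . X X X X . .
    . . . . X X X X X . .
    . . . X X X X X X . .
    . . X X X X X X X . .
    . X X X X X X X X . .
    . . . . . X X X X . .
    . . . . . . . . . . .
    . . . . . . . . . . .
T3:
  2·area = 32
  edge (14, 18)→(14, 10): d=(0,-8) top-left  bias=+0
  edge (14, 10)→(18, 12): d=(4,2) right/bottom  bias=-1
  edge (18, 12)→(14, 18): d=(-4,6) right/bottom  bias=-1
    (7,5)@(15, 11): e=[8,2,22] → X
    (8,5)@(17, 11): e=[24,-2,10] → .
    (7,6)@(15, 13): e=[8,10,14] → X
    (8,6)@(17, 13): e=[24,6,2] → X
    (9,6)@(19, 13): e=[40,2,-10] → .
    (7,7)@(15, 15): e=[8,18,6] → X
    (8,7)@(17, 15): e=[24,14,-6] → .
    (7,8)@(15, 17): e=[8,26,-2] → .
  covered (4 px):
    . . . . . . . . . . .
    . . . . . . . . . . .
    . . . . . . . . . . .
    . . . . . . . . . . .
    . . . . . . . . . . .
    . . . . . . . X . . .
    . . . . . . . X X . .
    . . . . . . . X . . .
    . . . . . . . . . . .
    . . . . . . . . . . .
    . . . . . . . . . . .
    . . . . . . . . . . .
T4:
  2·area = 144
  edge (20, 10)→(20, 22): d=(0,12) right/bottom  bias=-1
  edge (20, 22)→(8, 0): d=(-12,-22) top-left  bias=+0
  edge (8, 0)→(20, 10): d=(12,10) right/bottom  bias=-1
    (4,0)@(9, 1): e=[132,10,2] → X
    (5,0)@(11, 1): e=[108,54,-18] → .
    (4,1)@(9, 3): e=[132,-14,26] → .
    (5,1)@(11, 3): e=[108,30,6] → X
    (6,1)@(13, 3): e=[84,74,-14] → .
    (5,2)@(11, 5): e=[108,6,30] → X
    (6,2)@(13, 5): e=[84,50,10] → X
    (7,2)@(15, 5): e=[60,94,-10] → .
    (5,3)@(11, 7): e=[108,-18,54] → .
    (6,3)@(13, 7): e=[84,26,34] → X
    (7,3)@(15, 7): e=[60,70,14] → X
    (8,3)@(17, 7): e=[36,114,-6] → .
  covered (18 px):
    . . . . X . . . . . .
    . . . . . X . . . . .
    . . . . . X X . . . .
    . . . . . . X X . . .
    . . . . . . X X X . .
    . . . . . . . X X X .
    . . . . . . . . X X .
    . . . . . . . . X X .
    . . . . . . . . . X .
    . . . . . . . . . X .
    . . . . . . . . . . .
    . . . . . . . . . . .

Final: "outside"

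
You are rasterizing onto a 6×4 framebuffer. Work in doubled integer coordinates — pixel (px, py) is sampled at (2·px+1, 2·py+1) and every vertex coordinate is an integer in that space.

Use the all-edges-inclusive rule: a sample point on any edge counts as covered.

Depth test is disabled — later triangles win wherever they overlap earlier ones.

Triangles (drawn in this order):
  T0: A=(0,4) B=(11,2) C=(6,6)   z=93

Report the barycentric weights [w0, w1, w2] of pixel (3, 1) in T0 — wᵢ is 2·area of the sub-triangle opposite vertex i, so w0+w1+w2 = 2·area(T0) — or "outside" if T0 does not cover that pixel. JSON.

T0:
  2·area = 34
  edge (0, 4)→(11, 2): d=(11,-2) inclusive
  edge (11, 2)→(6, 6): d=(-5,4) inclusive
  edge (6, 6)→(0, 4): d=(-6,-2) inclusive
    (3,1)@(7, 3): e=[3,11,20] → #
    (4,1)@(9, 3): e=[7,3,24] → #
    (5,1)@(11, 3): e=[11,-5,28] → ·
    (1,2)@(3, 5): e=[17,17,0] → #  [on edge]
    (2,2)@(5, 5): e=[21,9,4] → #
    (4,2)@(9, 5): e=[29,-7,12] → ·
    (1,3)@(3, 7): e=[39,7,-12] → ·
    (2,3)@(5, 7): e=[43,-1,-8] → ·
    (3,3)@(7, 7): e=[47,-9,-4] → ·
    (4,3)@(9, 7): e=[51,-17,0] → ·  [on edge]
  covered (5 px):
    · · · · · ·
    · · · # # ·
    · # # # · ·
    · · · · · ·

Answer: [11,20,3]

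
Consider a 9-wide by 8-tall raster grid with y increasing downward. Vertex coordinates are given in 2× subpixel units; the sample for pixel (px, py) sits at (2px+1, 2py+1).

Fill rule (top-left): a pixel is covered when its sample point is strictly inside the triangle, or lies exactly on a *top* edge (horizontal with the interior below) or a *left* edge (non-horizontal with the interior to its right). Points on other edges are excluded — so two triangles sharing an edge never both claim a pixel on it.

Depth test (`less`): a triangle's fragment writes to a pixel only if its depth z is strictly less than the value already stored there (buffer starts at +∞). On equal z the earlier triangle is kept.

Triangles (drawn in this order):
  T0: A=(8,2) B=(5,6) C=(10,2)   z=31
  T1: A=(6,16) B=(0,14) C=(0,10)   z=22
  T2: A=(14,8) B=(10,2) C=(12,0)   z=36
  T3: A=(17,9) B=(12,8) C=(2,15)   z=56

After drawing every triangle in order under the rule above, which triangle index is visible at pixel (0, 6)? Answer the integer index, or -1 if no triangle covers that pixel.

T0:
  2·area = 8  (B↔C swapped to make it positive)
  edge (8, 2)→(10, 2): d=(2,0) top-left  bias=+0
  edge (10, 2)→(5, 6): d=(-5,4) right/bottom  bias=-1
  edge (5, 6)→(8, 2): d=(3,-4) top-left  bias=+0
  covered (0 px):
    · · · · · · · · ·
    · · · · · · · · ·
    · · · · · · · · ·
    · · · · · · · · ·
    · · · · · · · · ·
    · · · · · · · · ·
    · · · · · · · · ·
    · · · · · · · · ·
T1:
  2·area = 24
  edge (6, 16)→(0, 14): d=(-6,-2) top-left  bias=+0
  edge (0, 14)→(0, 10): d=(0,-4) top-left  bias=+0
  edge (0, 10)→(6, 16): d=(6,6) right/bottom  bias=-1
    (0,5)@(1, 11): e=[20,4,0] → ·  [on edge]
    (0,6)@(1, 13): e=[8,4,12] → █
    (1,6)@(3, 13): e=[12,12,0] → ·  [on edge]
    (0,7)@(1, 15): e=[-4,4,24] → ·
    (1,7)@(3, 15): e=[0,12,12] → █  [on edge]
    (2,7)@(5, 15): e=[4,20,0] → ·  [on edge]
  covered (2 px):
    · · · · · · · · ·
    · · · · · · · · ·
    · · · · · · · · ·
    · · · · · · · · ·
    · · · · · · · · ·
    · · · · · · · · ·
    █ · · · · · · · ·
    · █ · · · · · · ·
T2:
  2·area = 20
  edge (14, 8)→(10, 2): d=(-4,-6) top-left  bias=+0
  edge (10, 2)→(12, 0): d=(2,-2) top-left  bias=+0
  edge (12, 0)→(14, 8): d=(2,8) right/bottom  bias=-1
    (5,0)@(11, 1): e=[10,0,10] → █  [on edge]
    (6,0)@(13, 1): e=[22,4,-6] → ·
    (4,1)@(9, 3): e=[-10,0,30] → ·  [on edge]
    (5,1)@(11, 3): e=[2,4,14] → █
    (6,1)@(13, 3): e=[14,8,-2] → ·
    (3,2)@(7, 5): e=[-30,0,50] → ·  [on edge]
    (5,2)@(11, 5): e=[-6,8,18] → ·
    (6,2)@(13, 5): e=[6,12,2] → █
    (7,2)@(15, 5): e=[18,16,-14] → ·
    (2,3)@(5, 7): e=[-50,0,70] → ·  [on edge]
    (6,3)@(13, 7): e=[-2,16,6] → ·
    (1,4)@(3, 9): e=[-70,0,90] → ·  [on edge]
    (0,5)@(1, 11): e=[-90,0,110] → ·  [on edge]
  covered (3 px):
    · · · · · █ · · ·
    · · · · · █ · · ·
    · · · · · · █ · ·
    · · · · · · · · ·
    · · · · · · · · ·
    · · · · · · · · ·
    · · · · · · · · ·
    · · · · · · · · ·
T3:
  2·area = 45  (B↔C swapped to make it positive)
  edge (17, 9)→(2, 15): d=(-15,6) right/bottom  bias=-1
  edge (2, 15)→(12, 8): d=(10,-7) top-left  bias=+0
  edge (12, 8)→(17, 9): d=(5,1) right/bottom  bias=-1
    (3,3)@(7, 7): e=[90,-45,0] → ·  [on edge]
    (5,4)@(11, 9): e=[36,3,6] → █
    (6,4)@(13, 9): e=[24,17,4] → █
    (7,4)@(15, 9): e=[12,31,2] → █
    (8,4)@(17, 9): e=[0,45,0] → ·  [on edge]
    (4,5)@(9, 11): e=[18,9,18] → █
    (6,5)@(13, 11): e=[-6,37,14] → ·
    (7,5)@(15, 11): e=[-18,51,12] → ·
    (2,6)@(5, 13): e=[12,1,32] → █
    (3,6)@(7, 13): e=[0,15,30] → ·  [on edge]
    (4,6)@(9, 13): e=[-12,29,28] → ·
    (5,6)@(11, 13): e=[-24,43,26] → ·
  covered (6 px):
    · · · · · · · · ·
    · · · · · · · · ·
    · · · · · · · · ·
    · · · · · · · · ·
    · · · · · █ █ █ ·
    · · · · █ █ · · ·
    · · █ · · · · · ·
    · · · · · · · · ·

Z-buffer (winner per pixel, '.' = empty):
  . . . . . 2 . . .
  . . . . . 2 . . .
  . . . . . . 2 . .
  . . . . . . . . .
  . . . . . 3 3 3 .
  . . . . 3 3 . . .
  1 . 3 . . . . . .
  . 1 . . . . . . .

Final: 1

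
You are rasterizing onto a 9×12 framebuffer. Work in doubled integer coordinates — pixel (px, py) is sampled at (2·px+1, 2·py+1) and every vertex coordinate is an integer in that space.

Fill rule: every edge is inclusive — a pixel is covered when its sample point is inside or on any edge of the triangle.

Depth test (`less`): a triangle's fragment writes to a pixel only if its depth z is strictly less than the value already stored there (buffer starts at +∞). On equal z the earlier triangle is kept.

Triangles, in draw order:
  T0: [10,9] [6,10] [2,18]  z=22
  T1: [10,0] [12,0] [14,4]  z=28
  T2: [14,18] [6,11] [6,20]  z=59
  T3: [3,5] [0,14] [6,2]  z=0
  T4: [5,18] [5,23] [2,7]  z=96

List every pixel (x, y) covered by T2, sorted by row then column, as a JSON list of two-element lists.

T0:
  2·area = 28  (B↔C swapped to make it positive)
  edge (10, 9)→(2, 18): d=(-8,9) inclusive
  edge (2, 18)→(6, 10): d=(4,-8) inclusive
  edge (6, 10)→(10, 9): d=(4,-1) inclusive
    (3,5)@(7, 11): e=[11,12,5] → █
    (4,5)@(9, 11): e=[-7,28,7] → ·
    (2,6)@(5, 13): e=[13,4,11] → █
    (3,6)@(7, 13): e=[-5,20,13] → ·
    (2,7)@(5, 15): e=[-3,12,19] → ·
  covered (2 px):
    · · · · · · · · ·
    · · · · · · · · ·
    · · · · · · · · ·
    · · · · · · · · ·
    · · · · · · · · ·
    · · · █ · · · · ·
    · · █ · · · · · ·
    · · · · · · · · ·
    · · · · · · · · ·
    · · · · · · · · ·
    · · · · · · · · ·
    · · · · · · · · ·
T1:
  2·area = 8
  edge (10, 0)→(12, 0): d=(2,0) inclusive
  edge (12, 0)→(14, 4): d=(2,4) inclusive
  edge (14, 4)→(10, 0): d=(-4,-4) inclusive
    (5,0)@(11, 1): e=[2,6,0] → █  [on edge]
    (6,0)@(13, 1): e=[2,-2,8] → ·
    (5,1)@(11, 3): e=[6,10,-8] → ·
    (6,1)@(13, 3): e=[6,2,0] → █  [on edge]
    (7,1)@(15, 3): e=[6,-6,8] → ·
    (6,2)@(13, 5): e=[10,6,-8] → ·
    (7,2)@(15, 5): e=[10,-2,0] → ·  [on edge]
    (8,3)@(17, 7): e=[14,-6,0] → ·  [on edge]
  covered (2 px):
    · · · · · █ · · ·
    · · · · · · █ · ·
    · · · · · · · · ·
    · · · · · · · · ·
    · · · · · · · · ·
    · · · · · · · · ·
    · · · · · · · · ·
    · · · · · · · · ·
    · · · · · · · · ·
    · · · · · · · · ·
    · · · · · · · · ·
    · · · · · · · · ·
T2:
  2·area = 72  (B↔C swapped to make it positive)
  edge (14, 18)→(6, 20): d=(-8,2) inclusive
  edge (6, 20)→(6, 11): d=(0,-9) inclusive
  edge (6, 11)→(14, 18): d=(8,7) inclusive
    (3,6)@(7, 13): e=[54,9,9] → █
    (4,6)@(9, 13): e=[50,27,-5] → ·
    (3,7)@(7, 15): e=[38,9,25] → █
    (4,7)@(9, 15): e=[34,27,11] → █
    (5,7)@(11, 15): e=[30,45,-3] → ·
    (3,8)@(7, 17): e=[22,9,41] → █
    (5,8)@(11, 17): e=[14,45,13] → █
    (6,8)@(13, 17): e=[10,63,-1] → ·
    (3,9)@(7, 19): e=[6,9,57] → █
    (5,9)@(11, 19): e=[-2,45,29] → ·
    (3,10)@(7, 21): e=[-10,9,73] → ·
    (4,10)@(9, 21): e=[-14,27,59] → ·
  covered (8 px):
    · · · · · · · · ·
    · · · · · · · · ·
    · · · · · · · · ·
    · · · · · · · · ·
    · · · · · · · · ·
    · · · · · · · · ·
    · · · █ · · · · ·
    · · · █ █ · · · ·
    · · · █ █ █ · · ·
    · · · █ █ · · · ·
    · · · · · · · · ·
    · · · · · · · · ·
T3:
  2·area = 18  (B↔C swapped to make it positive)
  edge (3, 5)→(6, 2): d=(3,-3) inclusive
  edge (6, 2)→(0, 14): d=(-6,12) inclusive
  edge (0, 14)→(3, 5): d=(3,-9) inclusive
    (3,0)@(7, 1): e=[0,-6,24] → ·  [on edge]
    (2,1)@(5, 3): e=[0,6,12] → █  [on edge]
    (3,1)@(7, 3): e=[6,-18,30] → ·
    (1,2)@(3, 5): e=[0,18,0] → █  [on edge]
    (2,2)@(5, 5): e=[6,-6,18] → ·
    (0,3)@(1, 7): e=[0,30,-12] → ·  [on edge]
    (1,3)@(3, 7): e=[6,6,6] → █
    (2,3)@(5, 7): e=[12,-18,24] → ·
    (1,4)@(3, 9): e=[12,-6,12] → ·
    (0,5)@(1, 11): e=[12,6,0] → █  [on edge]
    (1,5)@(3, 11): e=[18,-18,18] → ·
    (0,6)@(1, 13): e=[18,-6,6] → ·
  covered (4 px):
    · · · · · · · · ·
    · · █ · · · · · ·
    · █ · · · · · · ·
    · █ · · · · · · ·
    · · · · · · · · ·
    █ · · · · · · · ·
    · · · · · · · · ·
    · · · · · · · · ·
    · · · · · · · · ·
    · · · · · · · · ·
    · · · · · · · · ·
    · · · · · · · · ·
T4:
  2·area = 15
  edge (5, 18)→(5, 23): d=(0,5) inclusive
  edge (5, 23)→(2, 7): d=(-3,-16) inclusive
  edge (2, 7)→(5, 18): d=(3,11) inclusive
    (2,0)@(5, 1): e=[0,66,-51] → ·  [on edge]
    (2,1)@(5, 3): e=[0,60,-45] → ·  [on edge]
    (2,2)@(5, 5): e=[0,54,-39] → ·  [on edge]
    (2,3)@(5, 7): e=[0,48,-33] → ·  [on edge]
    (2,4)@(5, 9): e=[0,42,-27] → ·  [on edge]
    (1,5)@(3, 11): e=[10,4,1] → █
    (2,5)@(5, 11): e=[0,36,-21] → ·  [on edge]
    (1,6)@(3, 13): e=[10,-2,7] → ·
    (2,6)@(5, 13): e=[0,30,-15] → ·  [on edge]
    (2,7)@(5, 15): e=[0,24,-9] → ·  [on edge]
    (2,8)@(5, 17): e=[0,18,-3] → ·  [on edge]
    (2,9)@(5, 19): e=[0,12,3] → █  [on edge]
    (2,10)@(5, 21): e=[0,6,9] → █  [on edge]
    (2,11)@(5, 23): e=[0,0,15] → █  [on edge]
  covered (4 px):
    · · · · · · · · ·
    · · · · · · · · ·
    · · · · · · · · ·
    · · · · · · · · ·
    · · · · · · · · ·
    · █ · · · · · · ·
    · · · · · · · · ·
    · · · · · · · · ·
    · · · · · · · · ·
    · · █ · · · · · ·
    · · █ · · · · · ·
    · · █ · · · · · ·

Final: [[3,6],[3,7],[4,7],[3,8],[4,8],[5,8],[3,9],[4,9]]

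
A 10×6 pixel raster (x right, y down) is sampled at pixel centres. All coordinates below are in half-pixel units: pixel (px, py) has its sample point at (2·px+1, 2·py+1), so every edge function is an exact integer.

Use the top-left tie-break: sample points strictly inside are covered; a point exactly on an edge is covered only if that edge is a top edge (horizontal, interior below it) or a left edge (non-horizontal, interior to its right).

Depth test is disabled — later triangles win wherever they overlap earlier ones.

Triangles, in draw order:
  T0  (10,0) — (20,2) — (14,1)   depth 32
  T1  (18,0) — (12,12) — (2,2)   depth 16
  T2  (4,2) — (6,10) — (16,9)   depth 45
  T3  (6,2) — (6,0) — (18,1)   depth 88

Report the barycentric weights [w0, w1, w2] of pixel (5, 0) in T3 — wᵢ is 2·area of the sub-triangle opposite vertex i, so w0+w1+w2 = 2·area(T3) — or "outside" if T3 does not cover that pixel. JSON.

T0:
  2·area = 2
  edge (10, 0)→(20, 2): d=(10,2) right/bottom  bias=-1
  edge (20, 2)→(14, 1): d=(-6,-1) top-left  bias=+0
  edge (14, 1)→(10, 0): d=(-4,-1) top-left  bias=+0
    (7,0)@(15, 1): e=[0,1,1] → .  [on edge]
  covered (0 px):
    . . . . . . . . . .
    . . . . . . . . . .
    . . . . . . . . . .
    . . . . . . . . . .
    . . . . . . . . . .
    . . . . . . . . . .
T1:
  2·area = 180
  edge (18, 0)→(12, 12): d=(-6,12) right/bottom  bias=-1
  edge (12, 12)→(2, 2): d=(-10,-10) top-left  bias=+0
  edge (2, 2)→(18, 0): d=(16,-2) top-left  bias=+0
    (0,0)@(1, 1): e=[198,0,-18] → .  [on edge]
    (5,0)@(11, 1): e=[78,100,2] → X
    (6,0)@(13, 1): e=[54,120,6] → X
    (7,0)@(15, 1): e=[30,140,10] → X
    (8,0)@(17, 1): e=[6,160,14] → X
    (9,0)@(19, 1): e=[-18,180,18] → .
    (1,1)@(3, 3): e=[162,0,18] → X  [on edge]
    (2,1)@(5, 3): e=[138,20,22] → X
    (3,1)@(7, 3): e=[114,40,26] → X
    (4,1)@(9, 3): e=[90,60,30] → X
    (8,1)@(17, 3): e=[-6,140,46] → .
    (1,2)@(3, 5): e=[150,-20,50] → .
    (2,2)@(5, 5): e=[126,0,54] → X  [on edge]
    (3,3)@(7, 7): e=[90,0,90] → X  [on edge]
    (4,4)@(9, 9): e=[54,0,126] → X  [on edge]
    (5,5)@(11, 11): e=[18,0,162] → X  [on edge]
  covered (25 px):
    . . . . . X X X X .
    . X X X X X X X . .
    . . X X X X X X . .
    . . . X X X X . . .
    . . . . X X X . . .
    . . . . . X . . . .
T2:
  2·area = 82  (B↔C swapped to make it positive)
  edge (4, 2)→(16, 9): d=(12,7) right/bottom  bias=-1
  edge (16, 9)→(6, 10): d=(-10,1) right/bottom  bias=-1
  edge (6, 10)→(4, 2): d=(-2,-8) top-left  bias=+0
    (2,1)@(5, 3): e=[5,71,6] → X
    (3,1)@(7, 3): e=[-9,69,22] → .
    (2,2)@(5, 5): e=[29,51,2] → X
    (3,2)@(7, 5): e=[15,49,18] → X
    (4,2)@(9, 5): e=[1,47,34] → X
    (5,2)@(11, 5): e=[-13,45,50] → .
    (2,3)@(5, 7): e=[53,31,-2] → .
    (3,3)@(7, 7): e=[39,29,14] → X
    (5,3)@(11, 7): e=[11,25,46] → X
    (6,3)@(13, 7): e=[-3,23,62] → .
    (3,4)@(7, 9): e=[63,9,10] → X
    (6,4)@(13, 9): e=[21,3,58] → X
  covered (12 px):
    . . . . . . . . . .
    . . X . . . . . . .
    . . X X X . . . . .
    . . . X X X . . . .
    . . . X X X X X . .
    . . . . . . . . . .
T3:
  2·area = 24
  edge (6, 2)→(6, 0): d=(0,-2) top-left  bias=+0
  edge (6, 0)→(18, 1): d=(12,1) right/bottom  bias=-1
  edge (18, 1)→(6, 2): d=(-12,1) right/bottom  bias=-1
    (3,0)@(7, 1): e=[2,11,11] → X
    (4,0)@(9, 1): e=[6,9,9] → X
    (5,0)@(11, 1): e=[10,7,7] → X
    (6,0)@(13, 1): e=[14,5,5] → X
    (7,0)@(15, 1): e=[18,3,3] → X
    (8,0)@(17, 1): e=[22,1,1] → X
    (9,0)@(19, 1): e=[26,-1,-1] → .
    (3,1)@(7, 3): e=[2,35,-13] → .
    (4,1)@(9, 3): e=[6,33,-15] → .
    (5,1)@(11, 3): e=[10,31,-17] → .
    (6,1)@(13, 3): e=[14,29,-19] → .
    (7,1)@(15, 3): e=[18,27,-21] → .
  covered (6 px):
    . . . X X X X X X .
    . . . . . . . . . .
    . . . . . . . . . .
    . . . . . . . . . .
    . . . . . . . . . .
    . . . . . . . . . .

Answer: [7,7,10]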